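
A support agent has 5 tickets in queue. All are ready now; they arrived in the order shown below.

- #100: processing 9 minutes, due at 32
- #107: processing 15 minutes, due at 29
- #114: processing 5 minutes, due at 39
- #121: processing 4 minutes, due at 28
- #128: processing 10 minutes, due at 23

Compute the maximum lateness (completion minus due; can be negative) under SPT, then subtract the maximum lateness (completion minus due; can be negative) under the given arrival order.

SPT (increasing processing time): #121 #114 #100 #128 #107.
#121: 0→4, due 28, lateness -24
#114: 4→9, due 39, lateness -30
#100: 9→18, due 32, lateness -14
#128: 18→28, due 23, lateness 5
#107: 28→43, due 29, lateness 14
Maximum = 14.
FIFO (arrival order): #100 #107 #114 #121 #128.
#100: 0→9, due 32, lateness -23
#107: 9→24, due 29, lateness -5
#114: 24→29, due 39, lateness -10
#121: 29→33, due 28, lateness 5
#128: 33→43, due 23, lateness 20
Maximum = 20.
Difference = 14 − 20 = -6.

-6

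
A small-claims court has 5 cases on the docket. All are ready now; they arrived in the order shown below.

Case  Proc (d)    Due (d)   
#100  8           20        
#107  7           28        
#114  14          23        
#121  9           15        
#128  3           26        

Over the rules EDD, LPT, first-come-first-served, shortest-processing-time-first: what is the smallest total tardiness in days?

29

EDD (increasing due date): #121 #100 #114 #128 #107.
#121: 0→9, due 15, tardiness 0
#100: 9→17, due 20, tardiness 0
#114: 17→31, due 23, tardiness 8
#128: 31→34, due 26, tardiness 8
#107: 34→41, due 28, tardiness 13
Sum = 0+0+8+8+13 = 29.
LPT (decreasing processing time): #114 #121 #100 #107 #128.
#114: 0→14, due 23, tardiness 0
#121: 14→23, due 15, tardiness 8
#100: 23→31, due 20, tardiness 11
#107: 31→38, due 28, tardiness 10
#128: 38→41, due 26, tardiness 15
Sum = 0+8+11+10+15 = 44.
FIFO (arrival order): #100 #107 #114 #121 #128.
#100: 0→8, due 20, tardiness 0
#107: 8→15, due 28, tardiness 0
#114: 15→29, due 23, tardiness 6
#121: 29→38, due 15, tardiness 23
#128: 38→41, due 26, tardiness 15
Sum = 0+0+6+23+15 = 44.
SPT (increasing processing time): #128 #107 #100 #121 #114.
#128: 0→3, due 26, tardiness 0
#107: 3→10, due 28, tardiness 0
#100: 10→18, due 20, tardiness 0
#121: 18→27, due 15, tardiness 12
#114: 27→41, due 23, tardiness 18
Sum = 0+0+0+12+18 = 30.
EDD 29, LPT 44, FIFO 44, SPT 30 → minimum 29.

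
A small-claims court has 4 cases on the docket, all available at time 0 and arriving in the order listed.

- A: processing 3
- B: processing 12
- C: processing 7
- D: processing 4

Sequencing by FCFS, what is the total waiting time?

FIFO (arrival order): A B C D.
A: waits 0, runs 0→3
B: waits 3, runs 3→15
C: waits 15, runs 15→22
D: waits 22, runs 22→26
Sum = 0+3+15+22 = 40.

40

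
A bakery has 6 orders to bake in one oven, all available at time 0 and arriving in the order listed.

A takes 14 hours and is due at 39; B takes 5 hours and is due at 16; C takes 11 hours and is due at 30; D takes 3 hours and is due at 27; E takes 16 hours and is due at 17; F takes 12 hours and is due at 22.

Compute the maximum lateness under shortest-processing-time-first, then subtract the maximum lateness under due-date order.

SPT (increasing processing time): D B C F A E.
D: 0→3, due 27, lateness -24
B: 3→8, due 16, lateness -8
C: 8→19, due 30, lateness -11
F: 19→31, due 22, lateness 9
A: 31→45, due 39, lateness 6
E: 45→61, due 17, lateness 44
Maximum = 44.
EDD (increasing due date): B E F D C A.
B: 0→5, due 16, lateness -11
E: 5→21, due 17, lateness 4
F: 21→33, due 22, lateness 11
D: 33→36, due 27, lateness 9
C: 36→47, due 30, lateness 17
A: 47→61, due 39, lateness 22
Maximum = 22.
Difference = 44 − 22 = 22.

22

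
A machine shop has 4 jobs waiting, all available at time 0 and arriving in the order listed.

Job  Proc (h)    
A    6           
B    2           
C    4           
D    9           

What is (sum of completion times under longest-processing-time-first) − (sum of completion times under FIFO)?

LPT (decreasing processing time): D A C B.
D: 0→9
A: 9→15
C: 15→19
B: 19→21
Sum = 9+15+19+21 = 64.
FIFO (arrival order): A B C D.
A: 0→6
B: 6→8
C: 8→12
D: 12→21
Sum = 6+8+12+21 = 47.
Difference = 64 − 47 = 17.

17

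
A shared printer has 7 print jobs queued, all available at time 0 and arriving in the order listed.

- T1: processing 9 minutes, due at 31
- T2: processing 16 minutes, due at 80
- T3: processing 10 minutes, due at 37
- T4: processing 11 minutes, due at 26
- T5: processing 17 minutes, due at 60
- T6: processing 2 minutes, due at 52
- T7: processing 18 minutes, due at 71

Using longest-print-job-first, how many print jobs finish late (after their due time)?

LPT (decreasing processing time): T7 T5 T2 T4 T3 T1 T6.
T7: 0→18, due 71, tardiness 0
T5: 18→35, due 60, tardiness 0
T2: 35→51, due 80, tardiness 0
T4: 51→62, due 26, tardiness 36
T3: 62→72, due 37, tardiness 35
T1: 72→81, due 31, tardiness 50
T6: 81→83, due 52, tardiness 31
Late print jobs: 4.

4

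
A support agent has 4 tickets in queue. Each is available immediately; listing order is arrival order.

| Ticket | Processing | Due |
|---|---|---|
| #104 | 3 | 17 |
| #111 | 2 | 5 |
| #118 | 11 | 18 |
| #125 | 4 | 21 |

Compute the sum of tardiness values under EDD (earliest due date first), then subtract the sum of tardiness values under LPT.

EDD (increasing due date): #111 #104 #118 #125.
#111: 0→2, due 5, tardiness 0
#104: 2→5, due 17, tardiness 0
#118: 5→16, due 18, tardiness 0
#125: 16→20, due 21, tardiness 0
Sum = 0+0+0+0 = 0.
LPT (decreasing processing time): #118 #125 #104 #111.
#118: 0→11, due 18, tardiness 0
#125: 11→15, due 21, tardiness 0
#104: 15→18, due 17, tardiness 1
#111: 18→20, due 5, tardiness 15
Sum = 0+0+1+15 = 16.
Difference = 0 − 16 = -16.

-16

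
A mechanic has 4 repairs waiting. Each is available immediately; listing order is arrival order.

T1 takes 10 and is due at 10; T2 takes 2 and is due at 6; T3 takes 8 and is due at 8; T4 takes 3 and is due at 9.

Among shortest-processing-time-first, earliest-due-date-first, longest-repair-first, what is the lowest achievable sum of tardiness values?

18

SPT (increasing processing time): T2 T4 T3 T1.
T2: 0→2, due 6, tardiness 0
T4: 2→5, due 9, tardiness 0
T3: 5→13, due 8, tardiness 5
T1: 13→23, due 10, tardiness 13
Sum = 0+0+5+13 = 18.
EDD (increasing due date): T2 T3 T4 T1.
T2: 0→2, due 6, tardiness 0
T3: 2→10, due 8, tardiness 2
T4: 10→13, due 9, tardiness 4
T1: 13→23, due 10, tardiness 13
Sum = 0+2+4+13 = 19.
LPT (decreasing processing time): T1 T3 T4 T2.
T1: 0→10, due 10, tardiness 0
T3: 10→18, due 8, tardiness 10
T4: 18→21, due 9, tardiness 12
T2: 21→23, due 6, tardiness 17
Sum = 0+10+12+17 = 39.
SPT 18, EDD 19, LPT 39 → minimum 18.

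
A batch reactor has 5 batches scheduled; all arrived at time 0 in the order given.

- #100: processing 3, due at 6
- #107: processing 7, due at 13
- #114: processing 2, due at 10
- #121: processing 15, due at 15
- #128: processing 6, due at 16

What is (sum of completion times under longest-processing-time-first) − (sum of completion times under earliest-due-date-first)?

49

LPT (decreasing processing time): #121 #107 #128 #100 #114.
#121: 0→15
#107: 15→22
#128: 22→28
#100: 28→31
#114: 31→33
Sum = 15+22+28+31+33 = 129.
EDD (increasing due date): #100 #114 #107 #121 #128.
#100: 0→3
#114: 3→5
#107: 5→12
#121: 12→27
#128: 27→33
Sum = 3+5+12+27+33 = 80.
Difference = 129 − 80 = 49.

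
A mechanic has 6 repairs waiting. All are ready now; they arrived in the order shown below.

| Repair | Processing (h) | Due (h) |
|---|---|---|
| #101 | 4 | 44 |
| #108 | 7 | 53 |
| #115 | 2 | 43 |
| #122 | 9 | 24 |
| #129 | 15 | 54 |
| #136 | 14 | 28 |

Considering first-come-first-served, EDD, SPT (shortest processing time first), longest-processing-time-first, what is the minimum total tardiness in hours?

0

FIFO (arrival order): #101 #108 #115 #122 #129 #136.
#101: 0→4, due 44, tardiness 0
#108: 4→11, due 53, tardiness 0
#115: 11→13, due 43, tardiness 0
#122: 13→22, due 24, tardiness 0
#129: 22→37, due 54, tardiness 0
#136: 37→51, due 28, tardiness 23
Sum = 0+0+0+0+0+23 = 23.
EDD (increasing due date): #122 #136 #115 #101 #108 #129.
#122: 0→9, due 24, tardiness 0
#136: 9→23, due 28, tardiness 0
#115: 23→25, due 43, tardiness 0
#101: 25→29, due 44, tardiness 0
#108: 29→36, due 53, tardiness 0
#129: 36→51, due 54, tardiness 0
Sum = 0+0+0+0+0+0 = 0.
SPT (increasing processing time): #115 #101 #108 #122 #136 #129.
#115: 0→2, due 43, tardiness 0
#101: 2→6, due 44, tardiness 0
#108: 6→13, due 53, tardiness 0
#122: 13→22, due 24, tardiness 0
#136: 22→36, due 28, tardiness 8
#129: 36→51, due 54, tardiness 0
Sum = 0+0+0+0+8+0 = 8.
LPT (decreasing processing time): #129 #136 #122 #108 #101 #115.
#129: 0→15, due 54, tardiness 0
#136: 15→29, due 28, tardiness 1
#122: 29→38, due 24, tardiness 14
#108: 38→45, due 53, tardiness 0
#101: 45→49, due 44, tardiness 5
#115: 49→51, due 43, tardiness 8
Sum = 0+1+14+0+5+8 = 28.
FIFO 23, EDD 0, SPT 8, LPT 28 → minimum 0.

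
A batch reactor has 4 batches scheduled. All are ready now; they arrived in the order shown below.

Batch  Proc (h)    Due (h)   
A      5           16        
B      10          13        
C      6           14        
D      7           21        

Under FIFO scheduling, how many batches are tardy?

3

FIFO (arrival order): A B C D.
A: 0→5, due 16, tardiness 0
B: 5→15, due 13, tardiness 2
C: 15→21, due 14, tardiness 7
D: 21→28, due 21, tardiness 7
Late batches: 3.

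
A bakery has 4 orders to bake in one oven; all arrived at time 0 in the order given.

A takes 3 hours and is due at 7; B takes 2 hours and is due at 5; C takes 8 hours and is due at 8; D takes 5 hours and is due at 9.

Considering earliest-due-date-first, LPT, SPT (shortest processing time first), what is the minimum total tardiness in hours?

11

EDD (increasing due date): B A C D.
B: 0→2, due 5, tardiness 0
A: 2→5, due 7, tardiness 0
C: 5→13, due 8, tardiness 5
D: 13→18, due 9, tardiness 9
Sum = 0+0+5+9 = 14.
LPT (decreasing processing time): C D A B.
C: 0→8, due 8, tardiness 0
D: 8→13, due 9, tardiness 4
A: 13→16, due 7, tardiness 9
B: 16→18, due 5, tardiness 13
Sum = 0+4+9+13 = 26.
SPT (increasing processing time): B A D C.
B: 0→2, due 5, tardiness 0
A: 2→5, due 7, tardiness 0
D: 5→10, due 9, tardiness 1
C: 10→18, due 8, tardiness 10
Sum = 0+0+1+10 = 11.
EDD 14, LPT 26, SPT 11 → minimum 11.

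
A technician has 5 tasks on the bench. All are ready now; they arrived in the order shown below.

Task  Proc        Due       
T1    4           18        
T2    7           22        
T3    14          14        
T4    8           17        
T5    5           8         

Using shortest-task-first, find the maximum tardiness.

24

SPT (increasing processing time): T1 T5 T2 T4 T3.
T1: 0→4, due 18, tardiness 0
T5: 4→9, due 8, tardiness 1
T2: 9→16, due 22, tardiness 0
T4: 16→24, due 17, tardiness 7
T3: 24→38, due 14, tardiness 24
Maximum = 24.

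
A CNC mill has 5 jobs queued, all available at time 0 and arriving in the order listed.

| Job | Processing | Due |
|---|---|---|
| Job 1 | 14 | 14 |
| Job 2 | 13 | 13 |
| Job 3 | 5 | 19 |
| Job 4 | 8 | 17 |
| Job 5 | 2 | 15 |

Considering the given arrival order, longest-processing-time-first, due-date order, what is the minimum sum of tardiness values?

70

FIFO (arrival order): Job 1 Job 2 Job 3 Job 4 Job 5.
Job 1: 0→14, due 14, tardiness 0
Job 2: 14→27, due 13, tardiness 14
Job 3: 27→32, due 19, tardiness 13
Job 4: 32→40, due 17, tardiness 23
Job 5: 40→42, due 15, tardiness 27
Sum = 0+14+13+23+27 = 77.
LPT (decreasing processing time): Job 1 Job 2 Job 4 Job 3 Job 5.
Job 1: 0→14, due 14, tardiness 0
Job 2: 14→27, due 13, tardiness 14
Job 4: 27→35, due 17, tardiness 18
Job 3: 35→40, due 19, tardiness 21
Job 5: 40→42, due 15, tardiness 27
Sum = 0+14+18+21+27 = 80.
EDD (increasing due date): Job 2 Job 1 Job 5 Job 4 Job 3.
Job 2: 0→13, due 13, tardiness 0
Job 1: 13→27, due 14, tardiness 13
Job 5: 27→29, due 15, tardiness 14
Job 4: 29→37, due 17, tardiness 20
Job 3: 37→42, due 19, tardiness 23
Sum = 0+13+14+20+23 = 70.
FIFO 77, LPT 80, EDD 70 → minimum 70.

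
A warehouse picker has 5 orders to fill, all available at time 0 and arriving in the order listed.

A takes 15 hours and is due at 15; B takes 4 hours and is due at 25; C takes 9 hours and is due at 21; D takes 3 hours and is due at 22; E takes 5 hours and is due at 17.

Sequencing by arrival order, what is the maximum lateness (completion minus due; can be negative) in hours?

19

FIFO (arrival order): A B C D E.
A: 0→15, due 15, lateness 0
B: 15→19, due 25, lateness -6
C: 19→28, due 21, lateness 7
D: 28→31, due 22, lateness 9
E: 31→36, due 17, lateness 19
Maximum = 19.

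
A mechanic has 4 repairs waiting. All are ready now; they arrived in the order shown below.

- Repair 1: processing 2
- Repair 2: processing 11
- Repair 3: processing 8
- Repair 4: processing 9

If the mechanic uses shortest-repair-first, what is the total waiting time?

31

SPT (increasing processing time): Repair 1 Repair 3 Repair 4 Repair 2.
Repair 1: waits 0, runs 0→2
Repair 3: waits 2, runs 2→10
Repair 4: waits 10, runs 10→19
Repair 2: waits 19, runs 19→30
Sum = 0+2+10+19 = 31.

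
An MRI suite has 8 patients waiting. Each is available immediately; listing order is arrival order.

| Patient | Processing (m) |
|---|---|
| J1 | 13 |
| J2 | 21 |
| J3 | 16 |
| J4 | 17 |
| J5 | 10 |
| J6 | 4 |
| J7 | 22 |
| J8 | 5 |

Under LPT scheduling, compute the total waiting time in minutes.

493

LPT (decreasing processing time): J7 J2 J4 J3 J1 J5 J8 J6.
J7: waits 0, runs 0→22
J2: waits 22, runs 22→43
J4: waits 43, runs 43→60
J3: waits 60, runs 60→76
J1: waits 76, runs 76→89
J5: waits 89, runs 89→99
J8: waits 99, runs 99→104
J6: waits 104, runs 104→108
Sum = 0+22+43+60+76+89+99+104 = 493.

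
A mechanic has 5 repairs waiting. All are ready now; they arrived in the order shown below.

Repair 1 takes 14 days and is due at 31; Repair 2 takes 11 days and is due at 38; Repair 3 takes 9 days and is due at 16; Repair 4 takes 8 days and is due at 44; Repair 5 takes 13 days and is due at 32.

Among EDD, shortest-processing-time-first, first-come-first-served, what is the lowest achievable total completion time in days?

149

EDD (increasing due date): Repair 3 Repair 1 Repair 5 Repair 2 Repair 4.
Repair 3: 0→9
Repair 1: 9→23
Repair 5: 23→36
Repair 2: 36→47
Repair 4: 47→55
Sum = 9+23+36+47+55 = 170.
SPT (increasing processing time): Repair 4 Repair 3 Repair 2 Repair 5 Repair 1.
Repair 4: 0→8
Repair 3: 8→17
Repair 2: 17→28
Repair 5: 28→41
Repair 1: 41→55
Sum = 8+17+28+41+55 = 149.
FIFO (arrival order): Repair 1 Repair 2 Repair 3 Repair 4 Repair 5.
Repair 1: 0→14
Repair 2: 14→25
Repair 3: 25→34
Repair 4: 34→42
Repair 5: 42→55
Sum = 14+25+34+42+55 = 170.
EDD 170, SPT 149, FIFO 170 → minimum 149.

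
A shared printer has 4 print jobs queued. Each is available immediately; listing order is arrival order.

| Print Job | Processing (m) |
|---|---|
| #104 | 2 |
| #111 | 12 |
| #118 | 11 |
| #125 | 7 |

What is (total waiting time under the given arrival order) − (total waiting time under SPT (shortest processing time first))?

FIFO (arrival order): #104 #111 #118 #125.
#104: waits 0, runs 0→2
#111: waits 2, runs 2→14
#118: waits 14, runs 14→25
#125: waits 25, runs 25→32
Sum = 0+2+14+25 = 41.
SPT (increasing processing time): #104 #125 #118 #111.
#104: waits 0, runs 0→2
#125: waits 2, runs 2→9
#118: waits 9, runs 9→20
#111: waits 20, runs 20→32
Sum = 0+2+9+20 = 31.
Difference = 41 − 31 = 10.

10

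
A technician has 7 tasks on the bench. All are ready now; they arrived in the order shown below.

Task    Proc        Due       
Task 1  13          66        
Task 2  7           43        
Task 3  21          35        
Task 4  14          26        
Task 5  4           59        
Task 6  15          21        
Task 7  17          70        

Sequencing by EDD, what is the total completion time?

377

EDD (increasing due date): Task 6 Task 4 Task 3 Task 2 Task 5 Task 1 Task 7.
Task 6: 0→15
Task 4: 15→29
Task 3: 29→50
Task 2: 50→57
Task 5: 57→61
Task 1: 61→74
Task 7: 74→91
Sum = 15+29+50+57+61+74+91 = 377.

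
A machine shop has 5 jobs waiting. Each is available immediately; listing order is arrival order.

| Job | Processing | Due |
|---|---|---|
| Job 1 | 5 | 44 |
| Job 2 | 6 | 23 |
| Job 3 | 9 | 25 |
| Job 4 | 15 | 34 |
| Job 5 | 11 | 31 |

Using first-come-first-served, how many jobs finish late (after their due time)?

2

FIFO (arrival order): Job 1 Job 2 Job 3 Job 4 Job 5.
Job 1: 0→5, due 44, tardiness 0
Job 2: 5→11, due 23, tardiness 0
Job 3: 11→20, due 25, tardiness 0
Job 4: 20→35, due 34, tardiness 1
Job 5: 35→46, due 31, tardiness 15
Late jobs: 2.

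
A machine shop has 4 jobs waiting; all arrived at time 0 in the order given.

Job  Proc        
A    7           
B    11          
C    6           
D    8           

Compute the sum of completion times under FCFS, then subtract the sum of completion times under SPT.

FIFO (arrival order): A B C D.
A: 0→7
B: 7→18
C: 18→24
D: 24→32
Sum = 7+18+24+32 = 81.
SPT (increasing processing time): C A D B.
C: 0→6
A: 6→13
D: 13→21
B: 21→32
Sum = 6+13+21+32 = 72.
Difference = 81 − 72 = 9.

9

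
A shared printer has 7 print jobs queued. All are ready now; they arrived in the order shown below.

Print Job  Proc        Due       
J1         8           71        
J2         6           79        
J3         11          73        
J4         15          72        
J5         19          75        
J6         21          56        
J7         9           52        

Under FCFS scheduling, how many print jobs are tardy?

2

FIFO (arrival order): J1 J2 J3 J4 J5 J6 J7.
J1: 0→8, due 71, tardiness 0
J2: 8→14, due 79, tardiness 0
J3: 14→25, due 73, tardiness 0
J4: 25→40, due 72, tardiness 0
J5: 40→59, due 75, tardiness 0
J6: 59→80, due 56, tardiness 24
J7: 80→89, due 52, tardiness 37
Late print jobs: 2.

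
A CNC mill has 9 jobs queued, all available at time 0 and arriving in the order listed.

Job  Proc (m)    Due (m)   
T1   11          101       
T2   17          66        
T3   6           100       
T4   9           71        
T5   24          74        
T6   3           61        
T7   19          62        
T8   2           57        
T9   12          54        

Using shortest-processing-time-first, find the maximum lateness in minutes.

29

SPT (increasing processing time): T8 T6 T3 T4 T1 T9 T2 T7 T5.
T8: 0→2, due 57, lateness -55
T6: 2→5, due 61, lateness -56
T3: 5→11, due 100, lateness -89
T4: 11→20, due 71, lateness -51
T1: 20→31, due 101, lateness -70
T9: 31→43, due 54, lateness -11
T2: 43→60, due 66, lateness -6
T7: 60→79, due 62, lateness 17
T5: 79→103, due 74, lateness 29
Maximum = 29.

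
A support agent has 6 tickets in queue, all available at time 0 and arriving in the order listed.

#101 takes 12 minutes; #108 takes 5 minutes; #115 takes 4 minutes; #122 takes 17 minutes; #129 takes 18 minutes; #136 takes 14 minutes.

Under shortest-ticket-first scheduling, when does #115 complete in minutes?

SPT (increasing processing time): #115 #108 #101 #136 #122 #129.
#115: 0→4

4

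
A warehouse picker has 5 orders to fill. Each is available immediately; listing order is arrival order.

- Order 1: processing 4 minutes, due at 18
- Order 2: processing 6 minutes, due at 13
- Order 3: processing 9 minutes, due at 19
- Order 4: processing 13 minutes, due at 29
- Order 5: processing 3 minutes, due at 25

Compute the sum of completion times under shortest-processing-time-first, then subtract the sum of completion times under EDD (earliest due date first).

-12

SPT (increasing processing time): Order 5 Order 1 Order 2 Order 3 Order 4.
Order 5: 0→3
Order 1: 3→7
Order 2: 7→13
Order 3: 13→22
Order 4: 22→35
Sum = 3+7+13+22+35 = 80.
EDD (increasing due date): Order 2 Order 1 Order 3 Order 5 Order 4.
Order 2: 0→6
Order 1: 6→10
Order 3: 10→19
Order 5: 19→22
Order 4: 22→35
Sum = 6+10+19+22+35 = 92.
Difference = 80 − 92 = -12.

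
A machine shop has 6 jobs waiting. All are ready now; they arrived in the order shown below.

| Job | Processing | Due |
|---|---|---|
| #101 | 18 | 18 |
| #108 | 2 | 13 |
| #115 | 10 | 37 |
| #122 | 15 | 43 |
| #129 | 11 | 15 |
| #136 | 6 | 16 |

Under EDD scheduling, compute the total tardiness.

51

EDD (increasing due date): #108 #129 #136 #101 #115 #122.
#108: 0→2, due 13, tardiness 0
#129: 2→13, due 15, tardiness 0
#136: 13→19, due 16, tardiness 3
#101: 19→37, due 18, tardiness 19
#115: 37→47, due 37, tardiness 10
#122: 47→62, due 43, tardiness 19
Sum = 0+0+3+19+10+19 = 51.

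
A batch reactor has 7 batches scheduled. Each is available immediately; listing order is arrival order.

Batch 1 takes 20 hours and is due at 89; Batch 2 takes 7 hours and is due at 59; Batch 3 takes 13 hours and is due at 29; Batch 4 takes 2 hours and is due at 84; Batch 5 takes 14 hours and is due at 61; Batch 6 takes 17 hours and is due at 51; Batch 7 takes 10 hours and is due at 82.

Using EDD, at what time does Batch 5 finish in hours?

51

EDD (increasing due date): Batch 3 Batch 6 Batch 2 Batch 5 Batch 7 Batch 4 Batch 1.
Batch 3: 0→13
Batch 6: 13→30
Batch 2: 30→37
Batch 5: 37→51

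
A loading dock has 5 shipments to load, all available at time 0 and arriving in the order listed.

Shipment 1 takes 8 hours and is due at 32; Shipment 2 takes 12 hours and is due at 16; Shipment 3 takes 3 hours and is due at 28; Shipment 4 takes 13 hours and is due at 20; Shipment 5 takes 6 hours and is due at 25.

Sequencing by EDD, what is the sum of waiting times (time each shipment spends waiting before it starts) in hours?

EDD (increasing due date): Shipment 2 Shipment 4 Shipment 5 Shipment 3 Shipment 1.
Shipment 2: waits 0, runs 0→12
Shipment 4: waits 12, runs 12→25
Shipment 5: waits 25, runs 25→31
Shipment 3: waits 31, runs 31→34
Shipment 1: waits 34, runs 34→42
Sum = 0+12+25+31+34 = 102.

102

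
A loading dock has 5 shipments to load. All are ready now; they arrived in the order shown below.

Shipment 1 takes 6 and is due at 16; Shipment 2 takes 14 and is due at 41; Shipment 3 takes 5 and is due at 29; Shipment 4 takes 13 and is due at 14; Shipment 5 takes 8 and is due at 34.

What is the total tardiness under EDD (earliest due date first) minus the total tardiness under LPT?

EDD (increasing due date): Shipment 4 Shipment 1 Shipment 3 Shipment 5 Shipment 2.
Shipment 4: 0→13, due 14, tardiness 0
Shipment 1: 13→19, due 16, tardiness 3
Shipment 3: 19→24, due 29, tardiness 0
Shipment 5: 24→32, due 34, tardiness 0
Shipment 2: 32→46, due 41, tardiness 5
Sum = 0+3+0+0+5 = 8.
LPT (decreasing processing time): Shipment 2 Shipment 4 Shipment 5 Shipment 1 Shipment 3.
Shipment 2: 0→14, due 41, tardiness 0
Shipment 4: 14→27, due 14, tardiness 13
Shipment 5: 27→35, due 34, tardiness 1
Shipment 1: 35→41, due 16, tardiness 25
Shipment 3: 41→46, due 29, tardiness 17
Sum = 0+13+1+25+17 = 56.
Difference = 8 − 56 = -48.

-48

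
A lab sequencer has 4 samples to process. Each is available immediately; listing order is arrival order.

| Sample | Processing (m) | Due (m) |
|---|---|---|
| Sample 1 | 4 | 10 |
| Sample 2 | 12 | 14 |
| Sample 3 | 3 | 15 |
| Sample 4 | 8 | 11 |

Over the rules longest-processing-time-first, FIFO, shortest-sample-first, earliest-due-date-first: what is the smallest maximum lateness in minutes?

LPT (decreasing processing time): Sample 2 Sample 4 Sample 1 Sample 3.
Sample 2: 0→12, due 14, lateness -2
Sample 4: 12→20, due 11, lateness 9
Sample 1: 20→24, due 10, lateness 14
Sample 3: 24→27, due 15, lateness 12
Maximum = 14.
FIFO (arrival order): Sample 1 Sample 2 Sample 3 Sample 4.
Sample 1: 0→4, due 10, lateness -6
Sample 2: 4→16, due 14, lateness 2
Sample 3: 16→19, due 15, lateness 4
Sample 4: 19→27, due 11, lateness 16
Maximum = 16.
SPT (increasing processing time): Sample 3 Sample 1 Sample 4 Sample 2.
Sample 3: 0→3, due 15, lateness -12
Sample 1: 3→7, due 10, lateness -3
Sample 4: 7→15, due 11, lateness 4
Sample 2: 15→27, due 14, lateness 13
Maximum = 13.
EDD (increasing due date): Sample 1 Sample 4 Sample 2 Sample 3.
Sample 1: 0→4, due 10, lateness -6
Sample 4: 4→12, due 11, lateness 1
Sample 2: 12→24, due 14, lateness 10
Sample 3: 24→27, due 15, lateness 12
Maximum = 12.
LPT 14, FIFO 16, SPT 13, EDD 12 → minimum 12.

12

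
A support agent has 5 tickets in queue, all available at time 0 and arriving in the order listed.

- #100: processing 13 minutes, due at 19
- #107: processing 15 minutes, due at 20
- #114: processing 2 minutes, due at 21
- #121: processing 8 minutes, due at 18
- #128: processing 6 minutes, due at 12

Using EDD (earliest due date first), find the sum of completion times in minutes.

133

EDD (increasing due date): #128 #121 #100 #107 #114.
#128: 0→6
#121: 6→14
#100: 14→27
#107: 27→42
#114: 42→44
Sum = 6+14+27+42+44 = 133.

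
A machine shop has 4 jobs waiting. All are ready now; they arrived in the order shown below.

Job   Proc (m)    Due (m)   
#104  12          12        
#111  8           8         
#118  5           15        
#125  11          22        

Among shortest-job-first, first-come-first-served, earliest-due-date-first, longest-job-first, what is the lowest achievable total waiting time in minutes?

SPT (increasing processing time): #118 #111 #125 #104.
#118: waits 0, runs 0→5
#111: waits 5, runs 5→13
#125: waits 13, runs 13→24
#104: waits 24, runs 24→36
Sum = 0+5+13+24 = 42.
FIFO (arrival order): #104 #111 #118 #125.
#104: waits 0, runs 0→12
#111: waits 12, runs 12→20
#118: waits 20, runs 20→25
#125: waits 25, runs 25→36
Sum = 0+12+20+25 = 57.
EDD (increasing due date): #111 #104 #118 #125.
#111: waits 0, runs 0→8
#104: waits 8, runs 8→20
#118: waits 20, runs 20→25
#125: waits 25, runs 25→36
Sum = 0+8+20+25 = 53.
LPT (decreasing processing time): #104 #125 #111 #118.
#104: waits 0, runs 0→12
#125: waits 12, runs 12→23
#111: waits 23, runs 23→31
#118: waits 31, runs 31→36
Sum = 0+12+23+31 = 66.
SPT 42, FIFO 57, EDD 53, LPT 66 → minimum 42.

42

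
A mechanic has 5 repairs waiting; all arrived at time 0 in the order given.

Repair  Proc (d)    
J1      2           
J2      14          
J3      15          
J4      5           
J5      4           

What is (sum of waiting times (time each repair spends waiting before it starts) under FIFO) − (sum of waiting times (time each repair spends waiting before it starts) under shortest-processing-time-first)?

FIFO (arrival order): J1 J2 J3 J4 J5.
J1: waits 0, runs 0→2
J2: waits 2, runs 2→16
J3: waits 16, runs 16→31
J4: waits 31, runs 31→36
J5: waits 36, runs 36→40
Sum = 0+2+16+31+36 = 85.
SPT (increasing processing time): J1 J5 J4 J2 J3.
J1: waits 0, runs 0→2
J5: waits 2, runs 2→6
J4: waits 6, runs 6→11
J2: waits 11, runs 11→25
J3: waits 25, runs 25→40
Sum = 0+2+6+11+25 = 44.
Difference = 85 − 44 = 41.

41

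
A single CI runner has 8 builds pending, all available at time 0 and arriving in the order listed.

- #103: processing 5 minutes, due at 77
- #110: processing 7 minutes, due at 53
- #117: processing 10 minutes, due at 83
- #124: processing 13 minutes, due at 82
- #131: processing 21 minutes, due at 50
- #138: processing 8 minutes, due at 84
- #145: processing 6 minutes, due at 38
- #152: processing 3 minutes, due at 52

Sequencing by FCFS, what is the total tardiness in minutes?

FIFO (arrival order): #103 #110 #117 #124 #131 #138 #145 #152.
#103: 0→5, due 77, tardiness 0
#110: 5→12, due 53, tardiness 0
#117: 12→22, due 83, tardiness 0
#124: 22→35, due 82, tardiness 0
#131: 35→56, due 50, tardiness 6
#138: 56→64, due 84, tardiness 0
#145: 64→70, due 38, tardiness 32
#152: 70→73, due 52, tardiness 21
Sum = 0+0+0+0+6+0+32+21 = 59.

59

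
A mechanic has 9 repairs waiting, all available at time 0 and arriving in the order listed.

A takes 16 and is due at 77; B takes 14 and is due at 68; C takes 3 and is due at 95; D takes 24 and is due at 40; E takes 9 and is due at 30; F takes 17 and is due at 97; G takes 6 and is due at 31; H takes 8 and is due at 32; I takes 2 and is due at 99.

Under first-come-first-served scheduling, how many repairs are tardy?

4

FIFO (arrival order): A B C D E F G H I.
A: 0→16, due 77, tardiness 0
B: 16→30, due 68, tardiness 0
C: 30→33, due 95, tardiness 0
D: 33→57, due 40, tardiness 17
E: 57→66, due 30, tardiness 36
F: 66→83, due 97, tardiness 0
G: 83→89, due 31, tardiness 58
H: 89→97, due 32, tardiness 65
I: 97→99, due 99, tardiness 0
Late repairs: 4.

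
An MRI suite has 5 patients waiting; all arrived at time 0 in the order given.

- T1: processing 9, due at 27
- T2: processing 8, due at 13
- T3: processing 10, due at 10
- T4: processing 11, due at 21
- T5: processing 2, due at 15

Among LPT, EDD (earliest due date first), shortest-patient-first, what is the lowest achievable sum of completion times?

LPT (decreasing processing time): T4 T3 T1 T2 T5.
T4: 0→11
T3: 11→21
T1: 21→30
T2: 30→38
T5: 38→40
Sum = 11+21+30+38+40 = 140.
EDD (increasing due date): T3 T2 T5 T4 T1.
T3: 0→10
T2: 10→18
T5: 18→20
T4: 20→31
T1: 31→40
Sum = 10+18+20+31+40 = 119.
SPT (increasing processing time): T5 T2 T1 T3 T4.
T5: 0→2
T2: 2→10
T1: 10→19
T3: 19→29
T4: 29→40
Sum = 2+10+19+29+40 = 100.
LPT 140, EDD 119, SPT 100 → minimum 100.

100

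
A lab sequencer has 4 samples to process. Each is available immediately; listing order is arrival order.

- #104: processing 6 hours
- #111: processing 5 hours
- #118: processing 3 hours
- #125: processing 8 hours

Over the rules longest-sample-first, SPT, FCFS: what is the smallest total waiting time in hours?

LPT (decreasing processing time): #125 #104 #111 #118.
#125: waits 0, runs 0→8
#104: waits 8, runs 8→14
#111: waits 14, runs 14→19
#118: waits 19, runs 19→22
Sum = 0+8+14+19 = 41.
SPT (increasing processing time): #118 #111 #104 #125.
#118: waits 0, runs 0→3
#111: waits 3, runs 3→8
#104: waits 8, runs 8→14
#125: waits 14, runs 14→22
Sum = 0+3+8+14 = 25.
FIFO (arrival order): #104 #111 #118 #125.
#104: waits 0, runs 0→6
#111: waits 6, runs 6→11
#118: waits 11, runs 11→14
#125: waits 14, runs 14→22
Sum = 0+6+11+14 = 31.
LPT 41, SPT 25, FIFO 31 → minimum 25.

25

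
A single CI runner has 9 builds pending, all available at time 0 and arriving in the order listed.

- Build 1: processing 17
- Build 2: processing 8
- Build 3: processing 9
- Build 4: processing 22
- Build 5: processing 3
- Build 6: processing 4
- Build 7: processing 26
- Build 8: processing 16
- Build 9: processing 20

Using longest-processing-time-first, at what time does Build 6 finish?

122

LPT (decreasing processing time): Build 7 Build 4 Build 9 Build 1 Build 8 Build 3 Build 2 Build 6 Build 5.
Build 7: 0→26
Build 4: 26→48
Build 9: 48→68
Build 1: 68→85
Build 8: 85→101
Build 3: 101→110
Build 2: 110→118
Build 6: 118→122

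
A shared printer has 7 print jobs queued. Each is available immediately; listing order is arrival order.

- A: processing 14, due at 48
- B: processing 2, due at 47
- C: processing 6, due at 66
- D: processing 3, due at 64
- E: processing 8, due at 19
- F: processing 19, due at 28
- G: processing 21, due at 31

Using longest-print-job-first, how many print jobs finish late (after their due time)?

6

LPT (decreasing processing time): G F A E C D B.
G: 0→21, due 31, tardiness 0
F: 21→40, due 28, tardiness 12
A: 40→54, due 48, tardiness 6
E: 54→62, due 19, tardiness 43
C: 62→68, due 66, tardiness 2
D: 68→71, due 64, tardiness 7
B: 71→73, due 47, tardiness 26
Late print jobs: 6.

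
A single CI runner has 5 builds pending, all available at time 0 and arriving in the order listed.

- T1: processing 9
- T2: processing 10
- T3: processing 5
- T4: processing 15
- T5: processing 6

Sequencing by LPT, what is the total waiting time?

LPT (decreasing processing time): T4 T2 T1 T5 T3.
T4: waits 0, runs 0→15
T2: waits 15, runs 15→25
T1: waits 25, runs 25→34
T5: waits 34, runs 34→40
T3: waits 40, runs 40→45
Sum = 0+15+25+34+40 = 114.

114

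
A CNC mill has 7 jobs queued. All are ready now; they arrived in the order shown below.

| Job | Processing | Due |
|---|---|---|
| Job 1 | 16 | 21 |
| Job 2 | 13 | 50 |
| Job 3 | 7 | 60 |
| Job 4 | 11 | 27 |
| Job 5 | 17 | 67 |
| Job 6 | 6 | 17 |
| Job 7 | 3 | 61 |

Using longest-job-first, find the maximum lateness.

53

LPT (decreasing processing time): Job 5 Job 1 Job 2 Job 4 Job 3 Job 6 Job 7.
Job 5: 0→17, due 67, lateness -50
Job 1: 17→33, due 21, lateness 12
Job 2: 33→46, due 50, lateness -4
Job 4: 46→57, due 27, lateness 30
Job 3: 57→64, due 60, lateness 4
Job 6: 64→70, due 17, lateness 53
Job 7: 70→73, due 61, lateness 12
Maximum = 53.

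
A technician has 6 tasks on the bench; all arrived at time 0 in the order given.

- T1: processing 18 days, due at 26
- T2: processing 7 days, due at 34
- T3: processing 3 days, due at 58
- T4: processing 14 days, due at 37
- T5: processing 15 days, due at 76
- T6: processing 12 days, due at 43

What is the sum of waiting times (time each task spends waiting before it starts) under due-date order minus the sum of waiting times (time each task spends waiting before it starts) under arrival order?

17

EDD (increasing due date): T1 T2 T4 T6 T3 T5.
T1: waits 0, runs 0→18
T2: waits 18, runs 18→25
T4: waits 25, runs 25→39
T6: waits 39, runs 39→51
T3: waits 51, runs 51→54
T5: waits 54, runs 54→69
Sum = 0+18+25+39+51+54 = 187.
FIFO (arrival order): T1 T2 T3 T4 T5 T6.
T1: waits 0, runs 0→18
T2: waits 18, runs 18→25
T3: waits 25, runs 25→28
T4: waits 28, runs 28→42
T5: waits 42, runs 42→57
T6: waits 57, runs 57→69
Sum = 0+18+25+28+42+57 = 170.
Difference = 187 − 170 = 17.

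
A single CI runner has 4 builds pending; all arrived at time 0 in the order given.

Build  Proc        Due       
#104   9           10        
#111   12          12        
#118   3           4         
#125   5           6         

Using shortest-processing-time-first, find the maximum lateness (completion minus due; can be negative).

SPT (increasing processing time): #118 #125 #104 #111.
#118: 0→3, due 4, lateness -1
#125: 3→8, due 6, lateness 2
#104: 8→17, due 10, lateness 7
#111: 17→29, due 12, lateness 17
Maximum = 17.

17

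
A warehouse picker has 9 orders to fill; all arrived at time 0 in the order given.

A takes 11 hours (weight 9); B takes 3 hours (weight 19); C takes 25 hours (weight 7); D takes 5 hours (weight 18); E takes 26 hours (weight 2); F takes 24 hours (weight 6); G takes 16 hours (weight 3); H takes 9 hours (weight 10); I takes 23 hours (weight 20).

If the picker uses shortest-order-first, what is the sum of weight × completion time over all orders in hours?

3737

SPT (increasing processing time): B D H A G I F C E.
B: finishes 3, weight 19, w·C = 57
D: finishes 8, weight 18, w·C = 144
H: finishes 17, weight 10, w·C = 170
A: finishes 28, weight 9, w·C = 252
G: finishes 44, weight 3, w·C = 132
I: finishes 67, weight 20, w·C = 1340
F: finishes 91, weight 6, w·C = 546
C: finishes 116, weight 7, w·C = 812
E: finishes 142, weight 2, w·C = 284
Sum = 57+144+170+252+132+1340+546+812+284 = 3737.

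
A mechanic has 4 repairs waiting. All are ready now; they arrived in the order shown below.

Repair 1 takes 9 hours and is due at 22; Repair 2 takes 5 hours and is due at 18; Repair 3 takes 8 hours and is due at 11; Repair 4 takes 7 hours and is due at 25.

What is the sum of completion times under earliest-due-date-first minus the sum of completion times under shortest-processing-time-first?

EDD (increasing due date): Repair 3 Repair 2 Repair 1 Repair 4.
Repair 3: 0→8
Repair 2: 8→13
Repair 1: 13→22
Repair 4: 22→29
Sum = 8+13+22+29 = 72.
SPT (increasing processing time): Repair 2 Repair 4 Repair 3 Repair 1.
Repair 2: 0→5
Repair 4: 5→12
Repair 3: 12→20
Repair 1: 20→29
Sum = 5+12+20+29 = 66.
Difference = 72 − 66 = 6.

6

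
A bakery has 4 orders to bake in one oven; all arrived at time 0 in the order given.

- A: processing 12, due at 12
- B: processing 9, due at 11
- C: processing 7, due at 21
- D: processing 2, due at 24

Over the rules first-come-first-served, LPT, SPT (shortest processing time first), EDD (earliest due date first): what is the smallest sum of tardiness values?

FIFO (arrival order): A B C D.
A: 0→12, due 12, tardiness 0
B: 12→21, due 11, tardiness 10
C: 21→28, due 21, tardiness 7
D: 28→30, due 24, tardiness 6
Sum = 0+10+7+6 = 23.
LPT (decreasing processing time): A B C D.
A: 0→12, due 12, tardiness 0
B: 12→21, due 11, tardiness 10
C: 21→28, due 21, tardiness 7
D: 28→30, due 24, tardiness 6
Sum = 0+10+7+6 = 23.
SPT (increasing processing time): D C B A.
D: 0→2, due 24, tardiness 0
C: 2→9, due 21, tardiness 0
B: 9→18, due 11, tardiness 7
A: 18→30, due 12, tardiness 18
Sum = 0+0+7+18 = 25.
EDD (increasing due date): B A C D.
B: 0→9, due 11, tardiness 0
A: 9→21, due 12, tardiness 9
C: 21→28, due 21, tardiness 7
D: 28→30, due 24, tardiness 6
Sum = 0+9+7+6 = 22.
FIFO 23, LPT 23, SPT 25, EDD 22 → minimum 22.

22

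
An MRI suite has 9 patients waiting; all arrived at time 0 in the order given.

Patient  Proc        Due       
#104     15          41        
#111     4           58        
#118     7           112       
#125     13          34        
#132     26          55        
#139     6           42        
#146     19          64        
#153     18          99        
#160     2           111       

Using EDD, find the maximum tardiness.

EDD (increasing due date): #125 #104 #139 #132 #111 #146 #153 #160 #118.
#125: 0→13, due 34, tardiness 0
#104: 13→28, due 41, tardiness 0
#139: 28→34, due 42, tardiness 0
#132: 34→60, due 55, tardiness 5
#111: 60→64, due 58, tardiness 6
#146: 64→83, due 64, tardiness 19
#153: 83→101, due 99, tardiness 2
#160: 101→103, due 111, tardiness 0
#118: 103→110, due 112, tardiness 0
Maximum = 19.

19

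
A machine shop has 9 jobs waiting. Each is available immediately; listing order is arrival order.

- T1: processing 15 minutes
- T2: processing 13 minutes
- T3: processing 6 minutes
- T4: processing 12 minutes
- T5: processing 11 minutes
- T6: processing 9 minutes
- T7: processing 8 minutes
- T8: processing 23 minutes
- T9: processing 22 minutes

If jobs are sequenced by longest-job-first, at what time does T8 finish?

23

LPT (decreasing processing time): T8 T9 T1 T2 T4 T5 T6 T7 T3.
T8: 0→23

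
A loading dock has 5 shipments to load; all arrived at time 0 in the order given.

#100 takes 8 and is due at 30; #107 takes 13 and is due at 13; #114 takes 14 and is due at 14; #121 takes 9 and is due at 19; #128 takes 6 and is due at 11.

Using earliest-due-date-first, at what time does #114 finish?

33

EDD (increasing due date): #128 #107 #114 #121 #100.
#128: 0→6
#107: 6→19
#114: 19→33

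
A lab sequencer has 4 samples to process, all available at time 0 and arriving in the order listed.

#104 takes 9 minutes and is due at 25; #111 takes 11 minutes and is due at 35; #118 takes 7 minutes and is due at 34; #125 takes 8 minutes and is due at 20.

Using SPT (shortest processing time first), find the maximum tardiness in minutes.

0

SPT (increasing processing time): #118 #125 #104 #111.
#118: 0→7, due 34, tardiness 0
#125: 7→15, due 20, tardiness 0
#104: 15→24, due 25, tardiness 0
#111: 24→35, due 35, tardiness 0
Maximum = 0.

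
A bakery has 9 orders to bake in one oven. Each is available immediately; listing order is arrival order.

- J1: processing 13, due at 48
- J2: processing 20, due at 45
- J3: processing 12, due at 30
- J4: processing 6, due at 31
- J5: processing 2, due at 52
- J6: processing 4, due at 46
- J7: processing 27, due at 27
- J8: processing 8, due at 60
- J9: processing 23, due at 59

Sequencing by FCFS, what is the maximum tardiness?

57

FIFO (arrival order): J1 J2 J3 J4 J5 J6 J7 J8 J9.
J1: 0→13, due 48, tardiness 0
J2: 13→33, due 45, tardiness 0
J3: 33→45, due 30, tardiness 15
J4: 45→51, due 31, tardiness 20
J5: 51→53, due 52, tardiness 1
J6: 53→57, due 46, tardiness 11
J7: 57→84, due 27, tardiness 57
J8: 84→92, due 60, tardiness 32
J9: 92→115, due 59, tardiness 56
Maximum = 57.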